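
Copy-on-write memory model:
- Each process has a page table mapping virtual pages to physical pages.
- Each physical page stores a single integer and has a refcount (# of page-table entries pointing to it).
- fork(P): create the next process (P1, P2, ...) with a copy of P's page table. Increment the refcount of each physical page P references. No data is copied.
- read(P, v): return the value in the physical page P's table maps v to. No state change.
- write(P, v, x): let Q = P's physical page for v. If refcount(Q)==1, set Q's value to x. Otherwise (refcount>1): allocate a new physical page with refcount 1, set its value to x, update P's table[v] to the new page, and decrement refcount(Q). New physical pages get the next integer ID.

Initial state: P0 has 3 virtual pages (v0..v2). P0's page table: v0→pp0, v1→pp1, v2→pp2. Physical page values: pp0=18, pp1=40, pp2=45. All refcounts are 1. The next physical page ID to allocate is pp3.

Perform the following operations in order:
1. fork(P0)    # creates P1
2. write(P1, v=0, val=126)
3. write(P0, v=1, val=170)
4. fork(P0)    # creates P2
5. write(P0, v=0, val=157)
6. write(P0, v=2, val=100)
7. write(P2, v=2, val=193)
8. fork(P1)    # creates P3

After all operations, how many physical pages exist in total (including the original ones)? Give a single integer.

Op 1: fork(P0) -> P1. 3 ppages; refcounts: pp0:2 pp1:2 pp2:2
Op 2: write(P1, v0, 126). refcount(pp0)=2>1 -> COPY to pp3. 4 ppages; refcounts: pp0:1 pp1:2 pp2:2 pp3:1
Op 3: write(P0, v1, 170). refcount(pp1)=2>1 -> COPY to pp4. 5 ppages; refcounts: pp0:1 pp1:1 pp2:2 pp3:1 pp4:1
Op 4: fork(P0) -> P2. 5 ppages; refcounts: pp0:2 pp1:1 pp2:3 pp3:1 pp4:2
Op 5: write(P0, v0, 157). refcount(pp0)=2>1 -> COPY to pp5. 6 ppages; refcounts: pp0:1 pp1:1 pp2:3 pp3:1 pp4:2 pp5:1
Op 6: write(P0, v2, 100). refcount(pp2)=3>1 -> COPY to pp6. 7 ppages; refcounts: pp0:1 pp1:1 pp2:2 pp3:1 pp4:2 pp5:1 pp6:1
Op 7: write(P2, v2, 193). refcount(pp2)=2>1 -> COPY to pp7. 8 ppages; refcounts: pp0:1 pp1:1 pp2:1 pp3:1 pp4:2 pp5:1 pp6:1 pp7:1
Op 8: fork(P1) -> P3. 8 ppages; refcounts: pp0:1 pp1:2 pp2:2 pp3:2 pp4:2 pp5:1 pp6:1 pp7:1

Answer: 8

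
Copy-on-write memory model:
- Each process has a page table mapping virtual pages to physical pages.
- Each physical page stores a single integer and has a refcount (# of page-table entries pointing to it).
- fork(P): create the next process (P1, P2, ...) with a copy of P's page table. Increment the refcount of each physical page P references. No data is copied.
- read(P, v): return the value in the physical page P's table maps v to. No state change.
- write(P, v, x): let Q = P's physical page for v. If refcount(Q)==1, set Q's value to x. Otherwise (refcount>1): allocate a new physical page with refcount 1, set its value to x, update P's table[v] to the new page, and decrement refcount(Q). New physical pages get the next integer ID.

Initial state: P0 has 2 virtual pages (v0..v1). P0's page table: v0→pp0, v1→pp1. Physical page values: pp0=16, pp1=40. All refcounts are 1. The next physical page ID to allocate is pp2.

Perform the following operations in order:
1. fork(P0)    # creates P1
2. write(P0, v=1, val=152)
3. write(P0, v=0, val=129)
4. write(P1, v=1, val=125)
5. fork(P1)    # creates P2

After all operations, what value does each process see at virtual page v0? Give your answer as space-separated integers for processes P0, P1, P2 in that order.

Op 1: fork(P0) -> P1. 2 ppages; refcounts: pp0:2 pp1:2
Op 2: write(P0, v1, 152). refcount(pp1)=2>1 -> COPY to pp2. 3 ppages; refcounts: pp0:2 pp1:1 pp2:1
Op 3: write(P0, v0, 129). refcount(pp0)=2>1 -> COPY to pp3. 4 ppages; refcounts: pp0:1 pp1:1 pp2:1 pp3:1
Op 4: write(P1, v1, 125). refcount(pp1)=1 -> write in place. 4 ppages; refcounts: pp0:1 pp1:1 pp2:1 pp3:1
Op 5: fork(P1) -> P2. 4 ppages; refcounts: pp0:2 pp1:2 pp2:1 pp3:1
P0: v0 -> pp3 = 129
P1: v0 -> pp0 = 16
P2: v0 -> pp0 = 16

Answer: 129 16 16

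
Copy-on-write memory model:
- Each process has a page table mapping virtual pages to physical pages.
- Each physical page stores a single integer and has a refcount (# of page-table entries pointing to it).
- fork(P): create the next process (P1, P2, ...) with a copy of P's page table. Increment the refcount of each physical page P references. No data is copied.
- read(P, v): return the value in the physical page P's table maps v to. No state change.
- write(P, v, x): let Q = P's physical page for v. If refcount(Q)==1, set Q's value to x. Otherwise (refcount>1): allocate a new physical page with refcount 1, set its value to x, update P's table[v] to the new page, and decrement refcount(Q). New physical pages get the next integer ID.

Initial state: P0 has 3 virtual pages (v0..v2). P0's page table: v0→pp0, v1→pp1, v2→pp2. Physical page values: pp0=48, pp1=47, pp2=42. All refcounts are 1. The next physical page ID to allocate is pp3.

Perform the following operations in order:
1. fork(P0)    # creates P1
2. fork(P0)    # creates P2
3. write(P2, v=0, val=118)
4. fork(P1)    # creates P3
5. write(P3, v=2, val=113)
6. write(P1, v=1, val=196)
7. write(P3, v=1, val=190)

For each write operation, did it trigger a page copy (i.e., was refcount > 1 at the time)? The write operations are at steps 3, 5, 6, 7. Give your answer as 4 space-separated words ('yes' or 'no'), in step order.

Op 1: fork(P0) -> P1. 3 ppages; refcounts: pp0:2 pp1:2 pp2:2
Op 2: fork(P0) -> P2. 3 ppages; refcounts: pp0:3 pp1:3 pp2:3
Op 3: write(P2, v0, 118). refcount(pp0)=3>1 -> COPY to pp3. 4 ppages; refcounts: pp0:2 pp1:3 pp2:3 pp3:1
Op 4: fork(P1) -> P3. 4 ppages; refcounts: pp0:3 pp1:4 pp2:4 pp3:1
Op 5: write(P3, v2, 113). refcount(pp2)=4>1 -> COPY to pp4. 5 ppages; refcounts: pp0:3 pp1:4 pp2:3 pp3:1 pp4:1
Op 6: write(P1, v1, 196). refcount(pp1)=4>1 -> COPY to pp5. 6 ppages; refcounts: pp0:3 pp1:3 pp2:3 pp3:1 pp4:1 pp5:1
Op 7: write(P3, v1, 190). refcount(pp1)=3>1 -> COPY to pp6. 7 ppages; refcounts: pp0:3 pp1:2 pp2:3 pp3:1 pp4:1 pp5:1 pp6:1

yes yes yes yes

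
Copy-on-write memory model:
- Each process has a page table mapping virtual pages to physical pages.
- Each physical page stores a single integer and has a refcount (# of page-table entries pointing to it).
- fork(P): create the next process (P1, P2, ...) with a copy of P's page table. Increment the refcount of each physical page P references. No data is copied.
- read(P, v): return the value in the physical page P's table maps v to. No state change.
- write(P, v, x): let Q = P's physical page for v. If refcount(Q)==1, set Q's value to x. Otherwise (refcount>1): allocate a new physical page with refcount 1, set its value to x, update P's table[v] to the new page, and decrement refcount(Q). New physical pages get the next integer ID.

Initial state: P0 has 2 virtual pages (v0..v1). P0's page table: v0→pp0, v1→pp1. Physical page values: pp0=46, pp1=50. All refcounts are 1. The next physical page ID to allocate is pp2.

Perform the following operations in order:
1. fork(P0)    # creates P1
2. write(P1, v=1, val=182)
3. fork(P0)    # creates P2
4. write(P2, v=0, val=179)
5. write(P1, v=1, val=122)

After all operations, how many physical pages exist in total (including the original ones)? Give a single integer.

Answer: 4

Derivation:
Op 1: fork(P0) -> P1. 2 ppages; refcounts: pp0:2 pp1:2
Op 2: write(P1, v1, 182). refcount(pp1)=2>1 -> COPY to pp2. 3 ppages; refcounts: pp0:2 pp1:1 pp2:1
Op 3: fork(P0) -> P2. 3 ppages; refcounts: pp0:3 pp1:2 pp2:1
Op 4: write(P2, v0, 179). refcount(pp0)=3>1 -> COPY to pp3. 4 ppages; refcounts: pp0:2 pp1:2 pp2:1 pp3:1
Op 5: write(P1, v1, 122). refcount(pp2)=1 -> write in place. 4 ppages; refcounts: pp0:2 pp1:2 pp2:1 pp3:1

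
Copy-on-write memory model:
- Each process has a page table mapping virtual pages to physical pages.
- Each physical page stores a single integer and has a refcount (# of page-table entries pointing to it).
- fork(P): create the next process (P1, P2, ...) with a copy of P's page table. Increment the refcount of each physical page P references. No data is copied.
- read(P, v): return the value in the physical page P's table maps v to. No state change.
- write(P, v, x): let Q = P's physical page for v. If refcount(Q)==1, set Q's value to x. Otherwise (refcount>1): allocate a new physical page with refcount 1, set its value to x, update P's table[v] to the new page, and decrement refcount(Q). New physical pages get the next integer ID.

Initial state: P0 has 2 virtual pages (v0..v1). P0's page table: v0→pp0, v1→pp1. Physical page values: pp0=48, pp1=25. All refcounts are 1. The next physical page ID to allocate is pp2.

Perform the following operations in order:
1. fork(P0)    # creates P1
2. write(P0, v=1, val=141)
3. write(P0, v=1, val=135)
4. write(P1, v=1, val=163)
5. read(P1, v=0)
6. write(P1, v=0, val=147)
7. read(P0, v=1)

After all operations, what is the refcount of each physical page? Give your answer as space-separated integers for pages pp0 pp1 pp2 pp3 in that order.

Op 1: fork(P0) -> P1. 2 ppages; refcounts: pp0:2 pp1:2
Op 2: write(P0, v1, 141). refcount(pp1)=2>1 -> COPY to pp2. 3 ppages; refcounts: pp0:2 pp1:1 pp2:1
Op 3: write(P0, v1, 135). refcount(pp2)=1 -> write in place. 3 ppages; refcounts: pp0:2 pp1:1 pp2:1
Op 4: write(P1, v1, 163). refcount(pp1)=1 -> write in place. 3 ppages; refcounts: pp0:2 pp1:1 pp2:1
Op 5: read(P1, v0) -> 48. No state change.
Op 6: write(P1, v0, 147). refcount(pp0)=2>1 -> COPY to pp3. 4 ppages; refcounts: pp0:1 pp1:1 pp2:1 pp3:1
Op 7: read(P0, v1) -> 135. No state change.

Answer: 1 1 1 1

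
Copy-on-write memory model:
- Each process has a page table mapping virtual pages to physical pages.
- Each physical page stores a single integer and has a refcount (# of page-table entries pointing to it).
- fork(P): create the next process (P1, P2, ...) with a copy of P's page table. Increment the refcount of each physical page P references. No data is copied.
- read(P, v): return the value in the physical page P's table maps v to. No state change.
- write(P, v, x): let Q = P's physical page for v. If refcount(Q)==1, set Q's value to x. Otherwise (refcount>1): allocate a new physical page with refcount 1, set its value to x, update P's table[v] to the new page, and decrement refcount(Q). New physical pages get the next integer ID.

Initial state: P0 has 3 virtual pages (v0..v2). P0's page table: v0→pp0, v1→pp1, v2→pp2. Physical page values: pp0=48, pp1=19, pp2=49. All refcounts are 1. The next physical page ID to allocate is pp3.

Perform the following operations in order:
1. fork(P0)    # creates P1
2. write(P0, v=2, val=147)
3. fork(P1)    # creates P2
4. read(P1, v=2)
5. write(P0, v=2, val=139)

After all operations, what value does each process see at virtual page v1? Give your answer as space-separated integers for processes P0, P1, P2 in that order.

Op 1: fork(P0) -> P1. 3 ppages; refcounts: pp0:2 pp1:2 pp2:2
Op 2: write(P0, v2, 147). refcount(pp2)=2>1 -> COPY to pp3. 4 ppages; refcounts: pp0:2 pp1:2 pp2:1 pp3:1
Op 3: fork(P1) -> P2. 4 ppages; refcounts: pp0:3 pp1:3 pp2:2 pp3:1
Op 4: read(P1, v2) -> 49. No state change.
Op 5: write(P0, v2, 139). refcount(pp3)=1 -> write in place. 4 ppages; refcounts: pp0:3 pp1:3 pp2:2 pp3:1
P0: v1 -> pp1 = 19
P1: v1 -> pp1 = 19
P2: v1 -> pp1 = 19

Answer: 19 19 19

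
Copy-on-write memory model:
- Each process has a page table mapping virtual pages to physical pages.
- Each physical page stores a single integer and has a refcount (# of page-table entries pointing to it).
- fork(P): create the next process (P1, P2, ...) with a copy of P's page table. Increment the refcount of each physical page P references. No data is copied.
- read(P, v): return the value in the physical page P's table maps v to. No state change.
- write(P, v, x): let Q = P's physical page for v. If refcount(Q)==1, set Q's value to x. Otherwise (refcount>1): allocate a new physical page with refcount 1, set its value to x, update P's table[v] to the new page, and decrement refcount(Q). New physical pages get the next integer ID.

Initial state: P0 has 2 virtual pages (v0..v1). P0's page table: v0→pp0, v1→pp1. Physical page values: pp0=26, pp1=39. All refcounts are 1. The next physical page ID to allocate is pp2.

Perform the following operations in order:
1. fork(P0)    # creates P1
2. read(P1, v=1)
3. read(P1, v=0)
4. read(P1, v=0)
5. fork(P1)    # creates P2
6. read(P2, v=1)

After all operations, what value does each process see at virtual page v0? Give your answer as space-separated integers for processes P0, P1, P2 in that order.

Op 1: fork(P0) -> P1. 2 ppages; refcounts: pp0:2 pp1:2
Op 2: read(P1, v1) -> 39. No state change.
Op 3: read(P1, v0) -> 26. No state change.
Op 4: read(P1, v0) -> 26. No state change.
Op 5: fork(P1) -> P2. 2 ppages; refcounts: pp0:3 pp1:3
Op 6: read(P2, v1) -> 39. No state change.
P0: v0 -> pp0 = 26
P1: v0 -> pp0 = 26
P2: v0 -> pp0 = 26

Answer: 26 26 26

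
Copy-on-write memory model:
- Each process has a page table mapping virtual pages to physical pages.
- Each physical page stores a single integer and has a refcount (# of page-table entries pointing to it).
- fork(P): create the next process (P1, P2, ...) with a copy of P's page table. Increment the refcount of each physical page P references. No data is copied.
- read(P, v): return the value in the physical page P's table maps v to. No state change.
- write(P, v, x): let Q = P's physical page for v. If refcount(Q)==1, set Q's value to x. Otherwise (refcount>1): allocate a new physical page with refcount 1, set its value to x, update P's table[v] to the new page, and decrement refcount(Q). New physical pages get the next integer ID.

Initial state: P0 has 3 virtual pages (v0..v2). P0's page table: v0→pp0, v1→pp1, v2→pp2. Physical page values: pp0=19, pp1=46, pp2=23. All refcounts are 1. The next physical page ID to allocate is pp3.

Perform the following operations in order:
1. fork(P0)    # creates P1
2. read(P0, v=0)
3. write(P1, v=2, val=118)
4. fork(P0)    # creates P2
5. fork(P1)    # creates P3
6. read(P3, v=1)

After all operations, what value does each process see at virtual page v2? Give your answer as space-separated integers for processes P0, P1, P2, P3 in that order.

Op 1: fork(P0) -> P1. 3 ppages; refcounts: pp0:2 pp1:2 pp2:2
Op 2: read(P0, v0) -> 19. No state change.
Op 3: write(P1, v2, 118). refcount(pp2)=2>1 -> COPY to pp3. 4 ppages; refcounts: pp0:2 pp1:2 pp2:1 pp3:1
Op 4: fork(P0) -> P2. 4 ppages; refcounts: pp0:3 pp1:3 pp2:2 pp3:1
Op 5: fork(P1) -> P3. 4 ppages; refcounts: pp0:4 pp1:4 pp2:2 pp3:2
Op 6: read(P3, v1) -> 46. No state change.
P0: v2 -> pp2 = 23
P1: v2 -> pp3 = 118
P2: v2 -> pp2 = 23
P3: v2 -> pp3 = 118

Answer: 23 118 23 118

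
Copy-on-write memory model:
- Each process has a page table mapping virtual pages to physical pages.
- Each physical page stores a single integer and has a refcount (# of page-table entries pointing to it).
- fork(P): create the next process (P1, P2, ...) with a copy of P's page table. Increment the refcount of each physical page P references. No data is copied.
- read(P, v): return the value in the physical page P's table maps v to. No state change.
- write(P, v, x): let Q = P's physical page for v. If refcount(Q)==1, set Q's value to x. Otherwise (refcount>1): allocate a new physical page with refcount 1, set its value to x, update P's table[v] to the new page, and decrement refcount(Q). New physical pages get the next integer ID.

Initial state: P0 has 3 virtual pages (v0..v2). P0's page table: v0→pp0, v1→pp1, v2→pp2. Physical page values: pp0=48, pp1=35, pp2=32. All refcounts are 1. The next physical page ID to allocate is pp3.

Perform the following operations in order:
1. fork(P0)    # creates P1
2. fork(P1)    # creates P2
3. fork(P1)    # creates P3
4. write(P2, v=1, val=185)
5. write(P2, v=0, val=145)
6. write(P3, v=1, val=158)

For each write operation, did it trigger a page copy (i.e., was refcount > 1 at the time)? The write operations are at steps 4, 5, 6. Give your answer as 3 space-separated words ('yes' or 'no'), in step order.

Op 1: fork(P0) -> P1. 3 ppages; refcounts: pp0:2 pp1:2 pp2:2
Op 2: fork(P1) -> P2. 3 ppages; refcounts: pp0:3 pp1:3 pp2:3
Op 3: fork(P1) -> P3. 3 ppages; refcounts: pp0:4 pp1:4 pp2:4
Op 4: write(P2, v1, 185). refcount(pp1)=4>1 -> COPY to pp3. 4 ppages; refcounts: pp0:4 pp1:3 pp2:4 pp3:1
Op 5: write(P2, v0, 145). refcount(pp0)=4>1 -> COPY to pp4. 5 ppages; refcounts: pp0:3 pp1:3 pp2:4 pp3:1 pp4:1
Op 6: write(P3, v1, 158). refcount(pp1)=3>1 -> COPY to pp5. 6 ppages; refcounts: pp0:3 pp1:2 pp2:4 pp3:1 pp4:1 pp5:1

yes yes yes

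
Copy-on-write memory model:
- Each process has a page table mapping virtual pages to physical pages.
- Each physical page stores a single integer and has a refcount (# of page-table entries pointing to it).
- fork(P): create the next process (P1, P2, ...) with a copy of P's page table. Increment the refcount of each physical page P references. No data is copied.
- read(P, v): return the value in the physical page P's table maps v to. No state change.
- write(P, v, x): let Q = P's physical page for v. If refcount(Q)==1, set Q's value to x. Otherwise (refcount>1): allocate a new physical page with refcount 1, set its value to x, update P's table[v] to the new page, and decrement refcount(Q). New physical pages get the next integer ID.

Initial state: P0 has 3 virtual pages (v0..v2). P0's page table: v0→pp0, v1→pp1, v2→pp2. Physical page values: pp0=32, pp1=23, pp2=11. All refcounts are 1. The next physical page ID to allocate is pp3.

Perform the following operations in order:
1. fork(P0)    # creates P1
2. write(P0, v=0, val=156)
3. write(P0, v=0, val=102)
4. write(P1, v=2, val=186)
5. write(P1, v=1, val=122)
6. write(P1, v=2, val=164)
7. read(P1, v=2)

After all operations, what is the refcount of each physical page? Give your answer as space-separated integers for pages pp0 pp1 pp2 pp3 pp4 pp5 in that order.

Op 1: fork(P0) -> P1. 3 ppages; refcounts: pp0:2 pp1:2 pp2:2
Op 2: write(P0, v0, 156). refcount(pp0)=2>1 -> COPY to pp3. 4 ppages; refcounts: pp0:1 pp1:2 pp2:2 pp3:1
Op 3: write(P0, v0, 102). refcount(pp3)=1 -> write in place. 4 ppages; refcounts: pp0:1 pp1:2 pp2:2 pp3:1
Op 4: write(P1, v2, 186). refcount(pp2)=2>1 -> COPY to pp4. 5 ppages; refcounts: pp0:1 pp1:2 pp2:1 pp3:1 pp4:1
Op 5: write(P1, v1, 122). refcount(pp1)=2>1 -> COPY to pp5. 6 ppages; refcounts: pp0:1 pp1:1 pp2:1 pp3:1 pp4:1 pp5:1
Op 6: write(P1, v2, 164). refcount(pp4)=1 -> write in place. 6 ppages; refcounts: pp0:1 pp1:1 pp2:1 pp3:1 pp4:1 pp5:1
Op 7: read(P1, v2) -> 164. No state change.

Answer: 1 1 1 1 1 1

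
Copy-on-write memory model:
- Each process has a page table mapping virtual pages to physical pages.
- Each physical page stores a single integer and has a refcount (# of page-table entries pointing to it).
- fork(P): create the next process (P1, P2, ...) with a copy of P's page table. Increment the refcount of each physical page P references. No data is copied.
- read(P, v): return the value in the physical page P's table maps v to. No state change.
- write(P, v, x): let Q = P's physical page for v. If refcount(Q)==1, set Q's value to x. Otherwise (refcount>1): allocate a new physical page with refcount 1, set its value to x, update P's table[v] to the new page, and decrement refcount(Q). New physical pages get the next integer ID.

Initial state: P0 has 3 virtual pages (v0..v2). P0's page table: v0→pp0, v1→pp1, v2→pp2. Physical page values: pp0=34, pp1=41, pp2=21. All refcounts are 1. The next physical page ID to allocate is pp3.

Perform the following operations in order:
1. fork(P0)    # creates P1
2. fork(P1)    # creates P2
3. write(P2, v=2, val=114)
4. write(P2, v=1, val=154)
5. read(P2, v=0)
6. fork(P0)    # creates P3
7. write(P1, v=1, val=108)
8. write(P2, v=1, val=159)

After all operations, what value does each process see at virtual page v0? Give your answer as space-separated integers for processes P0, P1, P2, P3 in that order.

Answer: 34 34 34 34

Derivation:
Op 1: fork(P0) -> P1. 3 ppages; refcounts: pp0:2 pp1:2 pp2:2
Op 2: fork(P1) -> P2. 3 ppages; refcounts: pp0:3 pp1:3 pp2:3
Op 3: write(P2, v2, 114). refcount(pp2)=3>1 -> COPY to pp3. 4 ppages; refcounts: pp0:3 pp1:3 pp2:2 pp3:1
Op 4: write(P2, v1, 154). refcount(pp1)=3>1 -> COPY to pp4. 5 ppages; refcounts: pp0:3 pp1:2 pp2:2 pp3:1 pp4:1
Op 5: read(P2, v0) -> 34. No state change.
Op 6: fork(P0) -> P3. 5 ppages; refcounts: pp0:4 pp1:3 pp2:3 pp3:1 pp4:1
Op 7: write(P1, v1, 108). refcount(pp1)=3>1 -> COPY to pp5. 6 ppages; refcounts: pp0:4 pp1:2 pp2:3 pp3:1 pp4:1 pp5:1
Op 8: write(P2, v1, 159). refcount(pp4)=1 -> write in place. 6 ppages; refcounts: pp0:4 pp1:2 pp2:3 pp3:1 pp4:1 pp5:1
P0: v0 -> pp0 = 34
P1: v0 -> pp0 = 34
P2: v0 -> pp0 = 34
P3: v0 -> pp0 = 34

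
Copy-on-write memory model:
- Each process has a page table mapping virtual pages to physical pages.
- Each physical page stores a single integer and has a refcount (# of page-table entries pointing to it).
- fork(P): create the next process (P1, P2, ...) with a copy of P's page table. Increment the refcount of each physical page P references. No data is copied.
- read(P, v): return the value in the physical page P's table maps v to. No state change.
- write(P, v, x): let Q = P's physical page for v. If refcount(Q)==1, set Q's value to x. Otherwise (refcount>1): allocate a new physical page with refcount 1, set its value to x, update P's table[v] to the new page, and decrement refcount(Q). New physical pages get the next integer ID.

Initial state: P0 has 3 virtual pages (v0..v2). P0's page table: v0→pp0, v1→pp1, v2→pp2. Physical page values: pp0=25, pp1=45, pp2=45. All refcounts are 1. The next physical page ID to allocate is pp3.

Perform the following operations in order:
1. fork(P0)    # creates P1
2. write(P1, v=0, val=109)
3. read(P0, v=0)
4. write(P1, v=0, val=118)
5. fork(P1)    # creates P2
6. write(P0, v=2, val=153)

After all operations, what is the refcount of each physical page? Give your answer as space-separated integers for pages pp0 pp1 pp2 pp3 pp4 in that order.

Answer: 1 3 2 2 1

Derivation:
Op 1: fork(P0) -> P1. 3 ppages; refcounts: pp0:2 pp1:2 pp2:2
Op 2: write(P1, v0, 109). refcount(pp0)=2>1 -> COPY to pp3. 4 ppages; refcounts: pp0:1 pp1:2 pp2:2 pp3:1
Op 3: read(P0, v0) -> 25. No state change.
Op 4: write(P1, v0, 118). refcount(pp3)=1 -> write in place. 4 ppages; refcounts: pp0:1 pp1:2 pp2:2 pp3:1
Op 5: fork(P1) -> P2. 4 ppages; refcounts: pp0:1 pp1:3 pp2:3 pp3:2
Op 6: write(P0, v2, 153). refcount(pp2)=3>1 -> COPY to pp4. 5 ppages; refcounts: pp0:1 pp1:3 pp2:2 pp3:2 pp4:1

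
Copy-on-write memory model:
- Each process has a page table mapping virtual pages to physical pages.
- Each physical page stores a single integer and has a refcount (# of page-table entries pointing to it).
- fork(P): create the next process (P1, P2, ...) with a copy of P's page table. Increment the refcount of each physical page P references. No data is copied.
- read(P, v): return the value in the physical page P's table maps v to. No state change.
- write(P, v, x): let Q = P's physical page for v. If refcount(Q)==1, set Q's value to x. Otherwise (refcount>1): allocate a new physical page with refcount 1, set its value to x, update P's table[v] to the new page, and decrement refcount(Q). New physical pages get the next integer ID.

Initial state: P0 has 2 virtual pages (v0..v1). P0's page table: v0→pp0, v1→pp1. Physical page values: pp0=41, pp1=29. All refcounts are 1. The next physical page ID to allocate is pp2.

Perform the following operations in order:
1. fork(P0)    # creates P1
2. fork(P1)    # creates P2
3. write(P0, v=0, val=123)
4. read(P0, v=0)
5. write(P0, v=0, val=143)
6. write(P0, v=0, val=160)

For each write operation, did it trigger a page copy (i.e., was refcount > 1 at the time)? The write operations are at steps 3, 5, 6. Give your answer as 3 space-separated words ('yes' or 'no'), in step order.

Op 1: fork(P0) -> P1. 2 ppages; refcounts: pp0:2 pp1:2
Op 2: fork(P1) -> P2. 2 ppages; refcounts: pp0:3 pp1:3
Op 3: write(P0, v0, 123). refcount(pp0)=3>1 -> COPY to pp2. 3 ppages; refcounts: pp0:2 pp1:3 pp2:1
Op 4: read(P0, v0) -> 123. No state change.
Op 5: write(P0, v0, 143). refcount(pp2)=1 -> write in place. 3 ppages; refcounts: pp0:2 pp1:3 pp2:1
Op 6: write(P0, v0, 160). refcount(pp2)=1 -> write in place. 3 ppages; refcounts: pp0:2 pp1:3 pp2:1

yes no no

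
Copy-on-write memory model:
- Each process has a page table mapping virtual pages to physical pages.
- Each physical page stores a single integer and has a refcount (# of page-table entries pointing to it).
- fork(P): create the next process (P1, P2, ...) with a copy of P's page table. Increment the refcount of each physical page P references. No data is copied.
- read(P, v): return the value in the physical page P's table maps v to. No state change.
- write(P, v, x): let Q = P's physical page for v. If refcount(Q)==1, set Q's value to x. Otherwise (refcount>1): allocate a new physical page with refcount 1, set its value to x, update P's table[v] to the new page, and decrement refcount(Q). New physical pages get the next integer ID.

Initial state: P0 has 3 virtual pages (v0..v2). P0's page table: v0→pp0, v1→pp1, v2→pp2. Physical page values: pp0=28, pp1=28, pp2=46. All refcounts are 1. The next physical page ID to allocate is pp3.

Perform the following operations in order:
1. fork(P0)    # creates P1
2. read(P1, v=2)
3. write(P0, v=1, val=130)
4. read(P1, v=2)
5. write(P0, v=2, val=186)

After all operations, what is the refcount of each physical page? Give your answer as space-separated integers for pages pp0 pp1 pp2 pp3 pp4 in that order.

Answer: 2 1 1 1 1

Derivation:
Op 1: fork(P0) -> P1. 3 ppages; refcounts: pp0:2 pp1:2 pp2:2
Op 2: read(P1, v2) -> 46. No state change.
Op 3: write(P0, v1, 130). refcount(pp1)=2>1 -> COPY to pp3. 4 ppages; refcounts: pp0:2 pp1:1 pp2:2 pp3:1
Op 4: read(P1, v2) -> 46. No state change.
Op 5: write(P0, v2, 186). refcount(pp2)=2>1 -> COPY to pp4. 5 ppages; refcounts: pp0:2 pp1:1 pp2:1 pp3:1 pp4:1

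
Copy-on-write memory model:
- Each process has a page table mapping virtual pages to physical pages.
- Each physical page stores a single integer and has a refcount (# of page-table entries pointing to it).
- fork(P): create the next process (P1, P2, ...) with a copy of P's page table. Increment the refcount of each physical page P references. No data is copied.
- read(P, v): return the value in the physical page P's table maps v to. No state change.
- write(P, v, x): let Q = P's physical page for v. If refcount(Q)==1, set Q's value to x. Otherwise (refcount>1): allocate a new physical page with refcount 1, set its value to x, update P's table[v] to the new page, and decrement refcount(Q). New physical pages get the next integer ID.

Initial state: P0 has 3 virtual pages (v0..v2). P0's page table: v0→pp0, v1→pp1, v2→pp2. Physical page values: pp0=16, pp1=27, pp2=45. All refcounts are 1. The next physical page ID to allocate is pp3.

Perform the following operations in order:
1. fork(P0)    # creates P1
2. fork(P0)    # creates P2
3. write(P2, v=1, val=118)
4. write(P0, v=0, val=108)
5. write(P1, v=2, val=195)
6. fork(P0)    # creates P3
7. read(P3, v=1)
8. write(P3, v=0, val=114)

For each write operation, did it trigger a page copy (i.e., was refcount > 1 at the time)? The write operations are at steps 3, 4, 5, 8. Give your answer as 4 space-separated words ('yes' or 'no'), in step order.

Op 1: fork(P0) -> P1. 3 ppages; refcounts: pp0:2 pp1:2 pp2:2
Op 2: fork(P0) -> P2. 3 ppages; refcounts: pp0:3 pp1:3 pp2:3
Op 3: write(P2, v1, 118). refcount(pp1)=3>1 -> COPY to pp3. 4 ppages; refcounts: pp0:3 pp1:2 pp2:3 pp3:1
Op 4: write(P0, v0, 108). refcount(pp0)=3>1 -> COPY to pp4. 5 ppages; refcounts: pp0:2 pp1:2 pp2:3 pp3:1 pp4:1
Op 5: write(P1, v2, 195). refcount(pp2)=3>1 -> COPY to pp5. 6 ppages; refcounts: pp0:2 pp1:2 pp2:2 pp3:1 pp4:1 pp5:1
Op 6: fork(P0) -> P3. 6 ppages; refcounts: pp0:2 pp1:3 pp2:3 pp3:1 pp4:2 pp5:1
Op 7: read(P3, v1) -> 27. No state change.
Op 8: write(P3, v0, 114). refcount(pp4)=2>1 -> COPY to pp6. 7 ppages; refcounts: pp0:2 pp1:3 pp2:3 pp3:1 pp4:1 pp5:1 pp6:1

yes yes yes yes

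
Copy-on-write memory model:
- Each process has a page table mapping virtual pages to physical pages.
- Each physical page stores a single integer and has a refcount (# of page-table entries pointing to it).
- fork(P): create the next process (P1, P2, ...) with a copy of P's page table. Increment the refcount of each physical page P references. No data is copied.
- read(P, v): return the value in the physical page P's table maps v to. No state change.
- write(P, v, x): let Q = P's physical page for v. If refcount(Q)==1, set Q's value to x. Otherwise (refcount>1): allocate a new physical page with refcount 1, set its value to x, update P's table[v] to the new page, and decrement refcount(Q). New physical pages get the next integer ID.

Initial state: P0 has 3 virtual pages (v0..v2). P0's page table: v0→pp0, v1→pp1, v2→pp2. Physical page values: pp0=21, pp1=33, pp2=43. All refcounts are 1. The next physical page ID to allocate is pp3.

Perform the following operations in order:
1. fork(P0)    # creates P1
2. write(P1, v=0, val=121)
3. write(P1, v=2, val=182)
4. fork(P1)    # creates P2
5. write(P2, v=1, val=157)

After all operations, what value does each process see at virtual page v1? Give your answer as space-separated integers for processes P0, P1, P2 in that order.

Op 1: fork(P0) -> P1. 3 ppages; refcounts: pp0:2 pp1:2 pp2:2
Op 2: write(P1, v0, 121). refcount(pp0)=2>1 -> COPY to pp3. 4 ppages; refcounts: pp0:1 pp1:2 pp2:2 pp3:1
Op 3: write(P1, v2, 182). refcount(pp2)=2>1 -> COPY to pp4. 5 ppages; refcounts: pp0:1 pp1:2 pp2:1 pp3:1 pp4:1
Op 4: fork(P1) -> P2. 5 ppages; refcounts: pp0:1 pp1:3 pp2:1 pp3:2 pp4:2
Op 5: write(P2, v1, 157). refcount(pp1)=3>1 -> COPY to pp5. 6 ppages; refcounts: pp0:1 pp1:2 pp2:1 pp3:2 pp4:2 pp5:1
P0: v1 -> pp1 = 33
P1: v1 -> pp1 = 33
P2: v1 -> pp5 = 157

Answer: 33 33 157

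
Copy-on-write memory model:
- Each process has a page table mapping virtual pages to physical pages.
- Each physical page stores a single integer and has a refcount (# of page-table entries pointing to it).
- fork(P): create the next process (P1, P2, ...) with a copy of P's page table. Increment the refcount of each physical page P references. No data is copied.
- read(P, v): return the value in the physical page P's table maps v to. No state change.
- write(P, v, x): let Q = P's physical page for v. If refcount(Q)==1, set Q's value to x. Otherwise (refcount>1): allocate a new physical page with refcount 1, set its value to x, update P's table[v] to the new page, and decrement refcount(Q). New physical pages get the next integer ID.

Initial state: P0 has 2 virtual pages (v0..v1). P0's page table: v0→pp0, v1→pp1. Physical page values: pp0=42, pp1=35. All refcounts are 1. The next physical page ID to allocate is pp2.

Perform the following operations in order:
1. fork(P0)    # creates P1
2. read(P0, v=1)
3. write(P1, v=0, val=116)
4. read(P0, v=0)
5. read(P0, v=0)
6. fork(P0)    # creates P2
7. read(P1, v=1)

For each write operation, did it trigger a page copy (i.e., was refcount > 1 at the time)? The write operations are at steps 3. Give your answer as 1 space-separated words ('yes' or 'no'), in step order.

Op 1: fork(P0) -> P1. 2 ppages; refcounts: pp0:2 pp1:2
Op 2: read(P0, v1) -> 35. No state change.
Op 3: write(P1, v0, 116). refcount(pp0)=2>1 -> COPY to pp2. 3 ppages; refcounts: pp0:1 pp1:2 pp2:1
Op 4: read(P0, v0) -> 42. No state change.
Op 5: read(P0, v0) -> 42. No state change.
Op 6: fork(P0) -> P2. 3 ppages; refcounts: pp0:2 pp1:3 pp2:1
Op 7: read(P1, v1) -> 35. No state change.

yes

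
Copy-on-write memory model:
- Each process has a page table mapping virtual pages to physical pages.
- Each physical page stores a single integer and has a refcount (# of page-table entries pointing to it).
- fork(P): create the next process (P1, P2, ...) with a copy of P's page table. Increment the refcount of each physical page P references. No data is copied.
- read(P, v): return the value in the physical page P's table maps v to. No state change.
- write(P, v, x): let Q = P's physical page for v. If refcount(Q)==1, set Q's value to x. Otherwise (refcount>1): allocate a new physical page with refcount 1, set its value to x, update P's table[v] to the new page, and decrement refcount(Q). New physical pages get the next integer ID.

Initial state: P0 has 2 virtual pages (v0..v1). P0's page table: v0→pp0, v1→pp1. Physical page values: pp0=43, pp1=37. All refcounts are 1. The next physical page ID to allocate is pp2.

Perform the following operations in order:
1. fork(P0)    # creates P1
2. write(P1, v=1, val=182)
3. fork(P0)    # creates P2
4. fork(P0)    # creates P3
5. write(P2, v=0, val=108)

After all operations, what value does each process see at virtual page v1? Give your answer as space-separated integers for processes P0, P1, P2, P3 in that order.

Answer: 37 182 37 37

Derivation:
Op 1: fork(P0) -> P1. 2 ppages; refcounts: pp0:2 pp1:2
Op 2: write(P1, v1, 182). refcount(pp1)=2>1 -> COPY to pp2. 3 ppages; refcounts: pp0:2 pp1:1 pp2:1
Op 3: fork(P0) -> P2. 3 ppages; refcounts: pp0:3 pp1:2 pp2:1
Op 4: fork(P0) -> P3. 3 ppages; refcounts: pp0:4 pp1:3 pp2:1
Op 5: write(P2, v0, 108). refcount(pp0)=4>1 -> COPY to pp3. 4 ppages; refcounts: pp0:3 pp1:3 pp2:1 pp3:1
P0: v1 -> pp1 = 37
P1: v1 -> pp2 = 182
P2: v1 -> pp1 = 37
P3: v1 -> pp1 = 37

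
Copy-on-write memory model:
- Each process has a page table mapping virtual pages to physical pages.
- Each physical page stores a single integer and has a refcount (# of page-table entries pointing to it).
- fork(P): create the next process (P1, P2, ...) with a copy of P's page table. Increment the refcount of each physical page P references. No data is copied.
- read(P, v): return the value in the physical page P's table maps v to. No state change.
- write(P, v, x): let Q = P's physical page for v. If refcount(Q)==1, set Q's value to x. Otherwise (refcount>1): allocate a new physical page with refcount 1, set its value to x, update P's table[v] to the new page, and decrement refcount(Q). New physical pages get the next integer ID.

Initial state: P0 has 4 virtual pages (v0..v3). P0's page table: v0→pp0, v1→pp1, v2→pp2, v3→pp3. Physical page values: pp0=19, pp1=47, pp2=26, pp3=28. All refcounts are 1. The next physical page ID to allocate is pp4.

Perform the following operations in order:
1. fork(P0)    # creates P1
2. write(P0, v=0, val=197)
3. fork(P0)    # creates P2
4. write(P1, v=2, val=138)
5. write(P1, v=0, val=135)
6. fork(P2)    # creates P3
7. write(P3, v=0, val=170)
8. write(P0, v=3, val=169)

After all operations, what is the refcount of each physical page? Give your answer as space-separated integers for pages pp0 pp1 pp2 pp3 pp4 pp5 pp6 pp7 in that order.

Answer: 1 4 3 3 2 1 1 1

Derivation:
Op 1: fork(P0) -> P1. 4 ppages; refcounts: pp0:2 pp1:2 pp2:2 pp3:2
Op 2: write(P0, v0, 197). refcount(pp0)=2>1 -> COPY to pp4. 5 ppages; refcounts: pp0:1 pp1:2 pp2:2 pp3:2 pp4:1
Op 3: fork(P0) -> P2. 5 ppages; refcounts: pp0:1 pp1:3 pp2:3 pp3:3 pp4:2
Op 4: write(P1, v2, 138). refcount(pp2)=3>1 -> COPY to pp5. 6 ppages; refcounts: pp0:1 pp1:3 pp2:2 pp3:3 pp4:2 pp5:1
Op 5: write(P1, v0, 135). refcount(pp0)=1 -> write in place. 6 ppages; refcounts: pp0:1 pp1:3 pp2:2 pp3:3 pp4:2 pp5:1
Op 6: fork(P2) -> P3. 6 ppages; refcounts: pp0:1 pp1:4 pp2:3 pp3:4 pp4:3 pp5:1
Op 7: write(P3, v0, 170). refcount(pp4)=3>1 -> COPY to pp6. 7 ppages; refcounts: pp0:1 pp1:4 pp2:3 pp3:4 pp4:2 pp5:1 pp6:1
Op 8: write(P0, v3, 169). refcount(pp3)=4>1 -> COPY to pp7. 8 ppages; refcounts: pp0:1 pp1:4 pp2:3 pp3:3 pp4:2 pp5:1 pp6:1 pp7:1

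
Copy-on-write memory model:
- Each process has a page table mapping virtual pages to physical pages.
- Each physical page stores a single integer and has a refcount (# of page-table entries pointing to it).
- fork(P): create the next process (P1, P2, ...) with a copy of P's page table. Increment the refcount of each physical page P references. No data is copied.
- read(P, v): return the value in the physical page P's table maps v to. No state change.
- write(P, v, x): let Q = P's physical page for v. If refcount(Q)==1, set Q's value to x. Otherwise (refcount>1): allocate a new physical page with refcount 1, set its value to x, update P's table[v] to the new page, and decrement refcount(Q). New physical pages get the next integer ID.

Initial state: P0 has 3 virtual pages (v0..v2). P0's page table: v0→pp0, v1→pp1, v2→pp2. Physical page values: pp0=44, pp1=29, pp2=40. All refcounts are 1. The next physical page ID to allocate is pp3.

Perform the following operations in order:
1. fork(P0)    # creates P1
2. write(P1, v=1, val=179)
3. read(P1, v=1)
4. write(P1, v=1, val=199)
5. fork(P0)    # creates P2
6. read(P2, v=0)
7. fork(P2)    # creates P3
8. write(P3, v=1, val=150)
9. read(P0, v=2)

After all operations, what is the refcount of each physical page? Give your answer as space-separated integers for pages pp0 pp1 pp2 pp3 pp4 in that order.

Op 1: fork(P0) -> P1. 3 ppages; refcounts: pp0:2 pp1:2 pp2:2
Op 2: write(P1, v1, 179). refcount(pp1)=2>1 -> COPY to pp3. 4 ppages; refcounts: pp0:2 pp1:1 pp2:2 pp3:1
Op 3: read(P1, v1) -> 179. No state change.
Op 4: write(P1, v1, 199). refcount(pp3)=1 -> write in place. 4 ppages; refcounts: pp0:2 pp1:1 pp2:2 pp3:1
Op 5: fork(P0) -> P2. 4 ppages; refcounts: pp0:3 pp1:2 pp2:3 pp3:1
Op 6: read(P2, v0) -> 44. No state change.
Op 7: fork(P2) -> P3. 4 ppages; refcounts: pp0:4 pp1:3 pp2:4 pp3:1
Op 8: write(P3, v1, 150). refcount(pp1)=3>1 -> COPY to pp4. 5 ppages; refcounts: pp0:4 pp1:2 pp2:4 pp3:1 pp4:1
Op 9: read(P0, v2) -> 40. No state change.

Answer: 4 2 4 1 1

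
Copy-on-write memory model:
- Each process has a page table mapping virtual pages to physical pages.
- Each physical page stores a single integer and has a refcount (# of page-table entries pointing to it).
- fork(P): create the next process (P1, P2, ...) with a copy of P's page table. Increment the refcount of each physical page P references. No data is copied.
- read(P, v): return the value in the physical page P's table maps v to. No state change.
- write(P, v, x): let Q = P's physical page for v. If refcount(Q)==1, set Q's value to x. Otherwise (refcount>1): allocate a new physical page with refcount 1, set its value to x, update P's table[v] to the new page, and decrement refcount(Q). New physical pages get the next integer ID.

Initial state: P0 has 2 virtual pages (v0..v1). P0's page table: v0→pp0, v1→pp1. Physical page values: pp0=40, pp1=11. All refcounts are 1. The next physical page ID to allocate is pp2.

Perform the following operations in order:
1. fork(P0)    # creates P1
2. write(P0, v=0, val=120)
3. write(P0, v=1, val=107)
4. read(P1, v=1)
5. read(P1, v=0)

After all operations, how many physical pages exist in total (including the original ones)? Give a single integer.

Op 1: fork(P0) -> P1. 2 ppages; refcounts: pp0:2 pp1:2
Op 2: write(P0, v0, 120). refcount(pp0)=2>1 -> COPY to pp2. 3 ppages; refcounts: pp0:1 pp1:2 pp2:1
Op 3: write(P0, v1, 107). refcount(pp1)=2>1 -> COPY to pp3. 4 ppages; refcounts: pp0:1 pp1:1 pp2:1 pp3:1
Op 4: read(P1, v1) -> 11. No state change.
Op 5: read(P1, v0) -> 40. No state change.

Answer: 4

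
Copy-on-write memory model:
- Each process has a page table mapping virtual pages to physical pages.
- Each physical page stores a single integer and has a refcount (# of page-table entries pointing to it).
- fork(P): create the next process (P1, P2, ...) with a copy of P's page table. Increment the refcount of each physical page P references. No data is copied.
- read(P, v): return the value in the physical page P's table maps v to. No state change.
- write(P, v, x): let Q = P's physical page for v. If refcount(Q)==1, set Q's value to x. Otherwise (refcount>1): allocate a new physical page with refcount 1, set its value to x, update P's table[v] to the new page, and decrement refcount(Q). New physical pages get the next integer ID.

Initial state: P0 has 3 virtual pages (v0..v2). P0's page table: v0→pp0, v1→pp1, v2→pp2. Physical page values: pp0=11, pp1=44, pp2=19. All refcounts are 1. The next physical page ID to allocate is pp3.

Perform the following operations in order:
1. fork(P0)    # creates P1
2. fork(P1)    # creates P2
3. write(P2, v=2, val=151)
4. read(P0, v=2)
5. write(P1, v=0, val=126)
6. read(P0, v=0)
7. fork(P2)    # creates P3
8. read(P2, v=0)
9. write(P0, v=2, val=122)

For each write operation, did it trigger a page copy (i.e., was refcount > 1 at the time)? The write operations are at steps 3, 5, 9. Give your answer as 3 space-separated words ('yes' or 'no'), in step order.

Op 1: fork(P0) -> P1. 3 ppages; refcounts: pp0:2 pp1:2 pp2:2
Op 2: fork(P1) -> P2. 3 ppages; refcounts: pp0:3 pp1:3 pp2:3
Op 3: write(P2, v2, 151). refcount(pp2)=3>1 -> COPY to pp3. 4 ppages; refcounts: pp0:3 pp1:3 pp2:2 pp3:1
Op 4: read(P0, v2) -> 19. No state change.
Op 5: write(P1, v0, 126). refcount(pp0)=3>1 -> COPY to pp4. 5 ppages; refcounts: pp0:2 pp1:3 pp2:2 pp3:1 pp4:1
Op 6: read(P0, v0) -> 11. No state change.
Op 7: fork(P2) -> P3. 5 ppages; refcounts: pp0:3 pp1:4 pp2:2 pp3:2 pp4:1
Op 8: read(P2, v0) -> 11. No state change.
Op 9: write(P0, v2, 122). refcount(pp2)=2>1 -> COPY to pp5. 6 ppages; refcounts: pp0:3 pp1:4 pp2:1 pp3:2 pp4:1 pp5:1

yes yes yes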